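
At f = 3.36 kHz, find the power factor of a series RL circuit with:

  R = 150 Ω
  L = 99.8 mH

Step 1 — Angular frequency: ω = 2π·f = 2π·3360 = 2.111e+04 rad/s.
Step 2 — Component impedances:
  R: Z = R = 150 Ω
  L: Z = jωL = j·2.111e+04·0.0998 = 0 + j2107 Ω
Step 3 — Series combination: Z_total = R + L = 150 + j2107 Ω = 2112∠85.9° Ω.
Step 4 — Power factor: PF = cos(φ) = Re(Z)/|Z| = 150/2112.3 = 0.07101.
Step 5 — Type: Im(Z) = 2107 ⇒ lagging (phase φ = 85.9°).

PF = 0.07101 (lagging, φ = 85.9°)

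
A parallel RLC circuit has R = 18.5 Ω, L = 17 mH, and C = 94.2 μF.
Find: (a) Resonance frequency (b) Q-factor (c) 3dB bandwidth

Step 1 — Resonance: ω₀ = 1/√(LC) = 1/√(0.017·9.42e-05) = 790.2 rad/s.
Step 2 — f₀ = ω₀/(2π) = 125.8 Hz.
Step 3 — Parallel Q: Q = R/(ω₀L) = 18.5/(790.2·0.017) = 1.377.
Step 4 — Bandwidth: Δω = ω₀/Q = 573.8 rad/s; BW = Δω/(2π) = 91.33 Hz.

(a) f₀ = 125.8 Hz  (b) Q = 1.377  (c) BW = 91.33 Hz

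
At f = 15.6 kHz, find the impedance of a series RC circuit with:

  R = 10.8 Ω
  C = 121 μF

Step 1 — Angular frequency: ω = 2π·f = 2π·1.56e+04 = 9.802e+04 rad/s.
Step 2 — Component impedances:
  R: Z = R = 10.8 Ω
  C: Z = 1/(jωC) = -j/(ω·C) = 0 - j0.08432 Ω
Step 3 — Series combination: Z_total = R + C = 10.8 - j0.08432 Ω = 10.8∠-0.4° Ω.

Z = 10.8 - j0.08432 Ω = 10.8∠-0.4° Ω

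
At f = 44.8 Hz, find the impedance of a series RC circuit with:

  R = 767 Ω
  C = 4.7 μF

Step 1 — Angular frequency: ω = 2π·f = 2π·44.8 = 281.5 rad/s.
Step 2 — Component impedances:
  R: Z = R = 767 Ω
  C: Z = 1/(jωC) = -j/(ω·C) = 0 - j755.9 Ω
Step 3 — Series combination: Z_total = R + C = 767 - j755.9 Ω = 1077∠-44.6° Ω.

Z = 767 - j755.9 Ω = 1077∠-44.6° Ω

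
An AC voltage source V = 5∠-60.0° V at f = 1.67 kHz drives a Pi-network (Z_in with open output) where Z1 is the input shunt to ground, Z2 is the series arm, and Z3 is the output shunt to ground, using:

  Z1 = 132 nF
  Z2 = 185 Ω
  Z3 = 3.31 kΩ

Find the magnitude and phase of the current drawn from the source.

Step 1 — Angular frequency: ω = 2π·f = 2π·1670 = 1.049e+04 rad/s.
Step 2 — Component impedances:
  Z1: Z = 1/(jωC) = -j/(ω·C) = 0 - j722 Ω
  Z2: Z = R = 185 Ω
  Z3: Z = R = 3310 Ω
Step 3 — With open output, the series arm Z2 and the output shunt Z3 appear in series to ground: Z2 + Z3 = 3495 Ω.
Step 4 — Parallel with input shunt Z1: Z_in = Z1 || (Z2 + Z3) = 143 - j692.4 Ω = 707.1∠-78.3° Ω.
Step 5 — Source phasor: V = 5∠-60.0° V = 2.5 - j4.33 V.
Step 6 — Ohm's law: I = V / Z_total = (2.5 - j4.33) / (143 - j692.4) = 0.006713 + j0.002224 A.
Step 7 — Convert to polar: |I| = 0.007072 A, ∠I = 18.3°.

I = 0.007072∠18.3° A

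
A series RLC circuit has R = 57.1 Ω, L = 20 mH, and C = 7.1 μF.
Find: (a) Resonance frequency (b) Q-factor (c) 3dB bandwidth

Step 1 — Resonance condition Im(Z)=0 gives ω₀ = 1/√(LC).
Step 2 — ω₀ = 1/√(0.02·7.1e-06) = 2654 rad/s.
Step 3 — f₀ = ω₀/(2π) = 422.4 Hz.
Step 4 — Series Q: Q = ω₀L/R = 2654·0.02/57.1 = 0.9295.
Step 5 — 3dB bandwidth: Δω = ω₀/Q = 2855 rad/s; BW = Δω/(2π) = 454.4 Hz.

(a) f₀ = 422.4 Hz  (b) Q = 0.9295  (c) BW = 454.4 Hz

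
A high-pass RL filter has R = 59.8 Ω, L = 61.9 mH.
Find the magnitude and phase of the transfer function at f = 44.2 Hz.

Step 1 — Angular frequency: ω = 2π·44.2 = 277.7 rad/s.
Step 2 — Transfer function: H(jω) = jωL/(R + jωL).
Step 3 — Numerator jωL = j·17.19; denominator R + jωL = 59.8 + j17.19.
Step 4 — H = 0.07633 + j0.2655.
Step 5 — Magnitude: |H| = 0.2763 (-11.2 dB); phase: φ = 74.0°.

|H| = 0.2763 (-11.2 dB), φ = 74.0°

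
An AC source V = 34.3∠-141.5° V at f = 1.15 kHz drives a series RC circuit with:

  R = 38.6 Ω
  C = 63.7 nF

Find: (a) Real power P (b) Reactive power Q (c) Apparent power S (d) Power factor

Step 1 — Angular frequency: ω = 2π·f = 2π·1150 = 7226 rad/s.
Step 2 — Component impedances:
  R: Z = R = 38.6 Ω
  C: Z = 1/(jωC) = -j/(ω·C) = 0 - j2173 Ω
Step 3 — Series combination: Z_total = R + C = 38.6 - j2173 Ω = 2173∠-89.0° Ω.
Step 4 — Source phasor: V = 34.3∠-141.5° V = -26.84 - j21.35 V.
Step 5 — Current: I = V / Z = 0.009605 - j0.01253 A = 0.01578∠-52.5° A.
Step 6 — Complex power: S = V·I* = 0.009618 - j0.5413 VA.
Step 7 — Real power: P = Re(S) = 0.009618 W.
Step 8 — Reactive power: Q = Im(S) = -0.5413 VAR.
Step 9 — Apparent power: |S| = 0.5414 VA.
Step 10 — Power factor: PF = P/|S| = 0.01776 (leading).

(a) P = 0.009618 W  (b) Q = -0.5413 VAR  (c) S = 0.5414 VA  (d) PF = 0.01776 (leading)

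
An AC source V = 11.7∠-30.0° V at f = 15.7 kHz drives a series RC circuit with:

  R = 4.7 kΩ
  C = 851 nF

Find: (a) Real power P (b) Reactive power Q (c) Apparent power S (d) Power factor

Step 1 — Angular frequency: ω = 2π·f = 2π·1.57e+04 = 9.865e+04 rad/s.
Step 2 — Component impedances:
  R: Z = R = 4700 Ω
  C: Z = 1/(jωC) = -j/(ω·C) = 0 - j11.91 Ω
Step 3 — Series combination: Z_total = R + C = 4700 - j11.91 Ω = 4700∠-0.1° Ω.
Step 4 — Source phasor: V = 11.7∠-30.0° V = 10.13 - j5.85 V.
Step 5 — Current: I = V / Z = 0.002159 - j0.001239 A = 0.002489∠-29.9° A.
Step 6 — Complex power: S = V·I* = 0.02913 - j7.382e-05 VA.
Step 7 — Real power: P = Re(S) = 0.02913 W.
Step 8 — Reactive power: Q = Im(S) = -7.382e-05 VAR.
Step 9 — Apparent power: |S| = 0.02913 VA.
Step 10 — Power factor: PF = P/|S| = 1 (leading).

(a) P = 0.02913 W  (b) Q = -7.382e-05 VAR  (c) S = 0.02913 VA  (d) PF = 1 (leading)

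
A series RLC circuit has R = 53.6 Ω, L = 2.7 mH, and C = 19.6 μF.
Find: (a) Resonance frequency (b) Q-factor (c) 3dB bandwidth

Step 1 — Resonance condition Im(Z)=0 gives ω₀ = 1/√(LC).
Step 2 — ω₀ = 1/√(0.0027·1.96e-05) = 4347 rad/s.
Step 3 — f₀ = ω₀/(2π) = 691.8 Hz.
Step 4 — Series Q: Q = ω₀L/R = 4347·0.0027/53.6 = 0.219.
Step 5 — 3dB bandwidth: Δω = ω₀/Q = 1.985e+04 rad/s; BW = Δω/(2π) = 3160 Hz.

(a) f₀ = 691.8 Hz  (b) Q = 0.219  (c) BW = 3160 Hz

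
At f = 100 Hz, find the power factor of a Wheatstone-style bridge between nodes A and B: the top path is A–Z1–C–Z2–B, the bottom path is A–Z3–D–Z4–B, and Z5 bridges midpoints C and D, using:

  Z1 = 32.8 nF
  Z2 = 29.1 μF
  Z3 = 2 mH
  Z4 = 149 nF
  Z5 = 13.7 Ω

Step 1 — Angular frequency: ω = 2π·f = 2π·100 = 628.3 rad/s.
Step 2 — Component impedances:
  Z1: Z = 1/(jωC) = -j/(ω·C) = 0 - j4.852e+04 Ω
  Z2: Z = 1/(jωC) = -j/(ω·C) = 0 - j54.69 Ω
  Z3: Z = jωL = j·628.3·0.002 = 0 + j1.257 Ω
  Z4: Z = 1/(jωC) = -j/(ω·C) = 0 - j1.068e+04 Ω
  Z5: Z = R = 13.7 Ω
Step 3 — Bridge requires nodal analysis (the Z5 bridge couples midpoints C and D, so the two paths cannot be reduced to a simple series/parallel combination). Setting node B to ground and injecting 1 A at node A, the 3-node admittance system at A, C, D solves to V_A = Z_AB = 13.56 - j53.18 Ω = 54.88∠-75.7° Ω.
Step 4 — Power factor: PF = cos(φ) = Re(Z)/|Z| = 13.56/54.88 = 0.2471.
Step 5 — Type: Im(Z) = -53.18 ⇒ leading (phase φ = -75.7°).

PF = 0.2471 (leading, φ = -75.7°)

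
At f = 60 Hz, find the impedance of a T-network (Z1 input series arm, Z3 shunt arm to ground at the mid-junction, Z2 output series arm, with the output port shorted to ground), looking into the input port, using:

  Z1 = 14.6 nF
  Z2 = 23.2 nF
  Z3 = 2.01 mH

Step 1 — Angular frequency: ω = 2π·f = 2π·60 = 377 rad/s.
Step 2 — Component impedances:
  Z1: Z = 1/(jωC) = -j/(ω·C) = 0 - j1.817e+05 Ω
  Z2: Z = 1/(jωC) = -j/(ω·C) = 0 - j1.143e+05 Ω
  Z3: Z = jωL = j·377·0.00201 = 0 + j0.7578 Ω
Step 3 — With the output port shorted to ground, the output series arm Z2 runs from the junction to ground; the shunt arm Z3 also runs from the junction to ground. They appear in parallel: Z3 || Z2 = 0 + j0.7578 Ω.
Step 4 — Series with input arm Z1: Z_in = Z1 + (Z3 || Z2) = 0 - j1.817e+05 Ω = 1.817e+05∠-90.0° Ω.

Z = 0 - j1.817e+05 Ω = 1.817e+05∠-90.0° Ω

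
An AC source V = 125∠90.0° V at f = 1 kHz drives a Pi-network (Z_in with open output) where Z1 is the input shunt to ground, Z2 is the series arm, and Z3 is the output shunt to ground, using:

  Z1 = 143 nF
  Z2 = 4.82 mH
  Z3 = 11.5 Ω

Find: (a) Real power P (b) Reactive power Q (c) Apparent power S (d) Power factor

Step 1 — Angular frequency: ω = 2π·f = 2π·1000 = 6283 rad/s.
Step 2 — Component impedances:
  Z1: Z = 1/(jωC) = -j/(ω·C) = 0 - j1113 Ω
  Z2: Z = jωL = j·6283·0.00482 = 0 + j30.28 Ω
  Z3: Z = R = 11.5 Ω
Step 3 — With open output, the series arm Z2 and the output shunt Z3 appear in series to ground: Z2 + Z3 = 11.5 + j30.28 Ω.
Step 4 — Parallel with input shunt Z1: Z_in = Z1 || (Z2 + Z3) = 12.15 + j31 Ω = 33.3∠68.6° Ω.
Step 5 — Source phasor: V = 125∠90.0° V = 0 + j125 V.
Step 6 — Current: I = V / Z = 3.495 + j1.37 A = 3.754∠21.4° A.
Step 7 — Complex power: S = V·I* = 171.2 + j436.9 VA.
Step 8 — Real power: P = Re(S) = 171.2 W.
Step 9 — Reactive power: Q = Im(S) = 436.9 VAR.
Step 10 — Apparent power: |S| = 469.2 VA.
Step 11 — Power factor: PF = P/|S| = 0.3649 (lagging).

(a) P = 171.2 W  (b) Q = 436.9 VAR  (c) S = 469.2 VA  (d) PF = 0.3649 (lagging)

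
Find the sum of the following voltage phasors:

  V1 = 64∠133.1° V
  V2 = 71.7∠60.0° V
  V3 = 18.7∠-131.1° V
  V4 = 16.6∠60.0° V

Step 1 — Convert each phasor to rectangular form:
  V1 = 64·(cos(133.1°) + j·sin(133.1°)) = -43.73 + j46.73 V
  V2 = 71.7·(cos(60.0°) + j·sin(60.0°)) = 35.85 + j62.09 V
  V3 = 18.7·(cos(-131.1°) + j·sin(-131.1°)) = -12.29 - j14.09 V
  V4 = 16.6·(cos(60.0°) + j·sin(60.0°)) = 8.3 + j14.38 V
Step 2 — Sum components: V_total = -11.87 + j109.1 V.
Step 3 — Convert to polar: |V_total| = 109.8 V, ∠V_total = 96.2°.

V_total = 109.8∠96.2° V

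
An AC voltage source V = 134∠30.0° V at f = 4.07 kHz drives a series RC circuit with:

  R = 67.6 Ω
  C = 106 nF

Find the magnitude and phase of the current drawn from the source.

Step 1 — Angular frequency: ω = 2π·f = 2π·4070 = 2.557e+04 rad/s.
Step 2 — Component impedances:
  R: Z = R = 67.6 Ω
  C: Z = 1/(jωC) = -j/(ω·C) = 0 - j368.9 Ω
Step 3 — Series combination: Z_total = R + C = 67.6 - j368.9 Ω = 375.1∠-79.6° Ω.
Step 4 — Source phasor: V = 134∠30.0° V = 116 + j67 V.
Step 5 — Ohm's law: I = V / Z_total = (116 + j67) / (67.6 - j368.9) = -0.1199 + j0.3365 A.
Step 6 — Convert to polar: |I| = 0.3573 A, ∠I = 109.6°.

I = 0.3573∠109.6° A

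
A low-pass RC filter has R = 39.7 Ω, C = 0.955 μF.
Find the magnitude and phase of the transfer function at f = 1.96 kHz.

Step 1 — Angular frequency: ω = 2π·1960 = 1.232e+04 rad/s.
Step 2 — Transfer function: H(jω) = 1/(1 + jωRC).
Step 3 — Denominator: 1 + jωRC = 1 + j·1.232e+04·39.7·9.55e-07 = 1 + j0.4669.
Step 4 — H = 0.821 - j0.3833.
Step 5 — Magnitude: |H| = 0.9061 (-0.9 dB); phase: φ = -25.0°.

|H| = 0.9061 (-0.9 dB), φ = -25.0°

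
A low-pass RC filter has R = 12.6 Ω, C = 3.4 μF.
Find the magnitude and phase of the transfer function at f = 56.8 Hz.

Step 1 — Angular frequency: ω = 2π·56.8 = 356.9 rad/s.
Step 2 — Transfer function: H(jω) = 1/(1 + jωRC).
Step 3 — Denominator: 1 + jωRC = 1 + j·356.9·12.6·3.4e-06 = 1 + j0.01529.
Step 4 — H = 0.9998 - j0.01529.
Step 5 — Magnitude: |H| = 0.9999 (-0.0 dB); phase: φ = -0.9°.

|H| = 0.9999 (-0.0 dB), φ = -0.9°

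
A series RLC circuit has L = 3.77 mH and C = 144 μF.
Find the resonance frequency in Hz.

Step 1 — Resonance condition Im(Z)=0 gives ω₀ = 1/√(LC).
Step 2 — ω₀ = 1/√(0.00377·0.000144) = 1357 rad/s.
Step 3 — f₀ = ω₀/(2π) = 216 Hz.

f₀ = 216 Hz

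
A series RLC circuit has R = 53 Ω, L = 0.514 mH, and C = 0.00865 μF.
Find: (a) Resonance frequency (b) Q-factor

Step 1 — Resonance condition Im(Z)=0 gives ω₀ = 1/√(LC).
Step 2 — ω₀ = 1/√(0.000514·8.65e-09) = 4.743e+05 rad/s.
Step 3 — f₀ = ω₀/(2π) = 7.548e+04 Hz.
Step 4 — Series Q: Q = ω₀L/R = 4.743e+05·0.000514/53 = 4.599.

(a) f₀ = 7.548e+04 Hz  (b) Q = 4.599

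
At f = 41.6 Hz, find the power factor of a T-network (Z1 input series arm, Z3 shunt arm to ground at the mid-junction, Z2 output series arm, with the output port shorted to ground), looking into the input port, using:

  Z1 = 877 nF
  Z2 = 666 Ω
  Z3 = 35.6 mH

Step 1 — Angular frequency: ω = 2π·f = 2π·41.6 = 261.4 rad/s.
Step 2 — Component impedances:
  Z1: Z = 1/(jωC) = -j/(ω·C) = 0 - j4362 Ω
  Z2: Z = R = 666 Ω
  Z3: Z = jωL = j·261.4·0.0356 = 0 + j9.305 Ω
Step 3 — With the output port shorted to ground, the output series arm Z2 runs from the junction to ground; the shunt arm Z3 also runs from the junction to ground. They appear in parallel: Z3 || Z2 = 0.13 + j9.303 Ω.
Step 4 — Series with input arm Z1: Z_in = Z1 + (Z3 || Z2) = 0.13 - j4353 Ω = 4353∠-90.0° Ω.
Step 5 — Power factor: PF = cos(φ) = Re(Z)/|Z| = 0.13/4353 = 2.986e-05.
Step 6 — Type: Im(Z) = -4353 ⇒ leading (phase φ = -90.0°).

PF = 2.986e-05 (leading, φ = -90.0°)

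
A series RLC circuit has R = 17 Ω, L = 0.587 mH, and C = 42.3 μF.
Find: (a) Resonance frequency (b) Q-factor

Step 1 — Resonance condition Im(Z)=0 gives ω₀ = 1/√(LC).
Step 2 — ω₀ = 1/√(0.000587·4.23e-05) = 6346 rad/s.
Step 3 — f₀ = ω₀/(2π) = 1010 Hz.
Step 4 — Series Q: Q = ω₀L/R = 6346·0.000587/17 = 0.2191.

(a) f₀ = 1010 Hz  (b) Q = 0.2191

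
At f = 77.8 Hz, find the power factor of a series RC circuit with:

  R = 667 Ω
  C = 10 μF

Step 1 — Angular frequency: ω = 2π·f = 2π·77.8 = 488.8 rad/s.
Step 2 — Component impedances:
  R: Z = R = 667 Ω
  C: Z = 1/(jωC) = -j/(ω·C) = 0 - j204.6 Ω
Step 3 — Series combination: Z_total = R + C = 667 - j204.6 Ω = 697.7∠-17.1° Ω.
Step 4 — Power factor: PF = cos(φ) = Re(Z)/|Z| = 667/697.7 = 0.956.
Step 5 — Type: Im(Z) = -204.6 ⇒ leading (phase φ = -17.1°).

PF = 0.956 (leading, φ = -17.1°)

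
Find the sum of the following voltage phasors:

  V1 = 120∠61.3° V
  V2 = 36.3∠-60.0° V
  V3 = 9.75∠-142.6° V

Step 1 — Convert each phasor to rectangular form:
  V1 = 120·(cos(61.3°) + j·sin(61.3°)) = 57.63 + j105.3 V
  V2 = 36.3·(cos(-60.0°) + j·sin(-60.0°)) = 18.15 - j31.44 V
  V3 = 9.75·(cos(-142.6°) + j·sin(-142.6°)) = -7.746 - j5.922 V
Step 2 — Sum components: V_total = 68.03 + j67.9 V.
Step 3 — Convert to polar: |V_total| = 96.12 V, ∠V_total = 44.9°.

V_total = 96.12∠44.9° V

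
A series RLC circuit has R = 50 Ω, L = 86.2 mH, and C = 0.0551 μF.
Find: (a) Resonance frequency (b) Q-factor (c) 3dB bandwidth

Step 1 — Resonance: ω₀ = 1/√(LC) = 1/√(0.0862·5.51e-08) = 1.451e+04 rad/s.
Step 2 — f₀ = ω₀/(2π) = 2309 Hz.
Step 3 — Series Q: Q = ω₀L/R = 1.451e+04·0.0862/50 = 25.02.
Step 4 — Bandwidth: Δω = ω₀/Q = 580 rad/s; BW = Δω/(2π) = 92.32 Hz.

(a) f₀ = 2309 Hz  (b) Q = 25.02  (c) BW = 92.32 Hz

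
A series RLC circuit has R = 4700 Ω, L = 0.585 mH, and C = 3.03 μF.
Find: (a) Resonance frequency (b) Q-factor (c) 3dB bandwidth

Step 1 — Resonance: ω₀ = 1/√(LC) = 1/√(0.000585·3.03e-06) = 2.375e+04 rad/s.
Step 2 — f₀ = ω₀/(2π) = 3780 Hz.
Step 3 — Series Q: Q = ω₀L/R = 2.375e+04·0.000585/4700 = 0.002956.
Step 4 — Bandwidth: Δω = ω₀/Q = 8.034e+06 rad/s; BW = Δω/(2π) = 1.279e+06 Hz.

(a) f₀ = 3780 Hz  (b) Q = 0.002956  (c) BW = 1.279e+06 Hz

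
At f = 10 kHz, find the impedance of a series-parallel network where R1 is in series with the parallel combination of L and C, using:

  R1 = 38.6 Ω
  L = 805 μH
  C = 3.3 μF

Step 1 — Angular frequency: ω = 2π·f = 2π·1e+04 = 6.283e+04 rad/s.
Step 2 — Component impedances:
  R1: Z = R = 38.6 Ω
  L: Z = jωL = j·6.283e+04·0.000805 = 0 + j50.58 Ω
  C: Z = 1/(jωC) = -j/(ω·C) = 0 - j4.823 Ω
Step 3 — Parallel branch: L || C = 1/(1/L + 1/C) = 0 - j5.331 Ω.
Step 4 — Series with R1: Z_total = R1 + (L || C) = 38.6 - j5.331 Ω = 38.97∠-7.9° Ω.

Z = 38.6 - j5.331 Ω = 38.97∠-7.9° Ω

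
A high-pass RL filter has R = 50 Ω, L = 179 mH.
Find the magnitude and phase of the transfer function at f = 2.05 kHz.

Step 1 — Angular frequency: ω = 2π·2050 = 1.288e+04 rad/s.
Step 2 — Transfer function: H(jω) = jωL/(R + jωL).
Step 3 — Numerator jωL = j·2306; denominator R + jωL = 50 + j2306.
Step 4 — H = 0.9995 + j0.02168.
Step 5 — Magnitude: |H| = 0.9998 (-0.0 dB); phase: φ = 1.2°.

|H| = 0.9998 (-0.0 dB), φ = 1.2°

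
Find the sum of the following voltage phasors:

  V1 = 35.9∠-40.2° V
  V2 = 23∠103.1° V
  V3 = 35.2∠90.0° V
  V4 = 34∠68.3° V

Step 1 — Convert each phasor to rectangular form:
  V1 = 35.9·(cos(-40.2°) + j·sin(-40.2°)) = 27.42 - j23.17 V
  V2 = 23·(cos(103.1°) + j·sin(103.1°)) = -5.213 + j22.4 V
  V3 = 35.2·(cos(90.0°) + j·sin(90.0°)) = 0 + j35.2 V
  V4 = 34·(cos(68.3°) + j·sin(68.3°)) = 12.57 + j31.59 V
Step 2 — Sum components: V_total = 34.78 + j66.02 V.
Step 3 — Convert to polar: |V_total| = 74.62 V, ∠V_total = 62.2°.

V_total = 74.62∠62.2° V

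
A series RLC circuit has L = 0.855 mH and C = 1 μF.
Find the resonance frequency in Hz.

Step 1 — Resonance condition Im(Z)=0 gives ω₀ = 1/√(LC).
Step 2 — ω₀ = 1/√(0.000855·1e-06) = 3.42e+04 rad/s.
Step 3 — f₀ = ω₀/(2π) = 5443 Hz.

f₀ = 5443 Hz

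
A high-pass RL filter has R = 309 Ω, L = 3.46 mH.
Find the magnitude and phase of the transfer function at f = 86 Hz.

Step 1 — Angular frequency: ω = 2π·86 = 540.4 rad/s.
Step 2 — Transfer function: H(jω) = jωL/(R + jωL).
Step 3 — Numerator jωL = j·1.87; denominator R + jωL = 309 + j1.87.
Step 4 — H = 3.661e-05 + j0.00605.
Step 5 — Magnitude: |H| = 0.00605 (-44.4 dB); phase: φ = 89.7°.

|H| = 0.00605 (-44.4 dB), φ = 89.7°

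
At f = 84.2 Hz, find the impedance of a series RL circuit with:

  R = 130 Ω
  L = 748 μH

Step 1 — Angular frequency: ω = 2π·f = 2π·84.2 = 529 rad/s.
Step 2 — Component impedances:
  R: Z = R = 130 Ω
  L: Z = jωL = j·529·0.000748 = 0 + j0.3957 Ω
Step 3 — Series combination: Z_total = R + L = 130 + j0.3957 Ω = 130∠0.2° Ω.

Z = 130 + j0.3957 Ω = 130∠0.2° Ω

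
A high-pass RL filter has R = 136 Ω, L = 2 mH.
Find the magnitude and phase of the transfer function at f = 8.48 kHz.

Step 1 — Angular frequency: ω = 2π·8480 = 5.328e+04 rad/s.
Step 2 — Transfer function: H(jω) = jωL/(R + jωL).
Step 3 — Numerator jωL = j·106.6; denominator R + jωL = 136 + j106.6.
Step 4 — H = 0.3804 + j0.4855.
Step 5 — Magnitude: |H| = 0.6168 (-4.2 dB); phase: φ = 51.9°.

|H| = 0.6168 (-4.2 dB), φ = 51.9°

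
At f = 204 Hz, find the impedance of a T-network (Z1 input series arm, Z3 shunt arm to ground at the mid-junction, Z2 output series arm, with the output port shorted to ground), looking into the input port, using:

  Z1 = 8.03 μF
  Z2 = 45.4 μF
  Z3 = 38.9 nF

Step 1 — Angular frequency: ω = 2π·f = 2π·204 = 1282 rad/s.
Step 2 — Component impedances:
  Z1: Z = 1/(jωC) = -j/(ω·C) = 0 - j97.16 Ω
  Z2: Z = 1/(jωC) = -j/(ω·C) = 0 - j17.18 Ω
  Z3: Z = 1/(jωC) = -j/(ω·C) = 0 - j2.006e+04 Ω
Step 3 — With the output port shorted to ground, the output series arm Z2 runs from the junction to ground; the shunt arm Z3 also runs from the junction to ground. They appear in parallel: Z3 || Z2 = 0 - j17.17 Ω.
Step 4 — Series with input arm Z1: Z_in = Z1 + (Z3 || Z2) = 0 - j114.3 Ω = 114.3∠-90.0° Ω.

Z = 0 - j114.3 Ω = 114.3∠-90.0° Ω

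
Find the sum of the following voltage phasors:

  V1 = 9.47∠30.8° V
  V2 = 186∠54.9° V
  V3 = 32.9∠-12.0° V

Step 1 — Convert each phasor to rectangular form:
  V1 = 9.47·(cos(30.8°) + j·sin(30.8°)) = 8.134 + j4.849 V
  V2 = 186·(cos(54.9°) + j·sin(54.9°)) = 107 + j152.2 V
  V3 = 32.9·(cos(-12.0°) + j·sin(-12.0°)) = 32.18 - j6.84 V
Step 2 — Sum components: V_total = 147.3 + j150.2 V.
Step 3 — Convert to polar: |V_total| = 210.3 V, ∠V_total = 45.6°.

V_total = 210.3∠45.6° V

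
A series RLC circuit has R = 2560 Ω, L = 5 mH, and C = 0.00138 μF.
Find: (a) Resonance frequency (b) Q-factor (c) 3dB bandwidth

Step 1 — Resonance: ω₀ = 1/√(LC) = 1/√(0.005·1.38e-09) = 3.807e+05 rad/s.
Step 2 — f₀ = ω₀/(2π) = 6.059e+04 Hz.
Step 3 — Series Q: Q = ω₀L/R = 3.807e+05·0.005/2560 = 0.7435.
Step 4 — Bandwidth: Δω = ω₀/Q = 5.12e+05 rad/s; BW = Δω/(2π) = 8.149e+04 Hz.

(a) f₀ = 6.059e+04 Hz  (b) Q = 0.7435  (c) BW = 8.149e+04 Hz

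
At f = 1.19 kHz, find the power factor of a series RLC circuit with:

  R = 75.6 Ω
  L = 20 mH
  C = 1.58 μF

Step 1 — Angular frequency: ω = 2π·f = 2π·1190 = 7477 rad/s.
Step 2 — Component impedances:
  R: Z = R = 75.6 Ω
  L: Z = jωL = j·7477·0.02 = 0 + j149.5 Ω
  C: Z = 1/(jωC) = -j/(ω·C) = 0 - j84.65 Ω
Step 3 — Series combination: Z_total = R + L + C = 75.6 + j64.89 Ω = 99.63∠40.6° Ω.
Step 4 — Power factor: PF = cos(φ) = Re(Z)/|Z| = 75.6/99.63 = 0.7588.
Step 5 — Type: Im(Z) = 64.89 ⇒ lagging (phase φ = 40.6°).

PF = 0.7588 (lagging, φ = 40.6°)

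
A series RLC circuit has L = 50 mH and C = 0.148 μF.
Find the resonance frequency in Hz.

Step 1 — Resonance condition Im(Z)=0 gives ω₀ = 1/√(LC).
Step 2 — ω₀ = 1/√(0.05·1.48e-07) = 1.162e+04 rad/s.
Step 3 — f₀ = ω₀/(2π) = 1850 Hz.

f₀ = 1850 Hz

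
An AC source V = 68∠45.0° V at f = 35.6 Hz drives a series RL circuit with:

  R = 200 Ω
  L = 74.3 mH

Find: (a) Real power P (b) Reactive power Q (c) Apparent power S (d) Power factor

Step 1 — Angular frequency: ω = 2π·f = 2π·35.6 = 223.7 rad/s.
Step 2 — Component impedances:
  R: Z = R = 200 Ω
  L: Z = jωL = j·223.7·0.0743 = 0 + j16.62 Ω
Step 3 — Series combination: Z_total = R + L = 200 + j16.62 Ω = 200.7∠4.8° Ω.
Step 4 — Source phasor: V = 68∠45.0° V = 48.08 + j48.08 V.
Step 5 — Current: I = V / Z = 0.2586 + j0.2189 A = 0.3388∠40.2° A.
Step 6 — Complex power: S = V·I* = 22.96 + j1.908 VA.
Step 7 — Real power: P = Re(S) = 22.96 W.
Step 8 — Reactive power: Q = Im(S) = 1.908 VAR.
Step 9 — Apparent power: |S| = 23.04 VA.
Step 10 — Power factor: PF = P/|S| = 0.9966 (lagging).

(a) P = 22.96 W  (b) Q = 1.908 VAR  (c) S = 23.04 VA  (d) PF = 0.9966 (lagging)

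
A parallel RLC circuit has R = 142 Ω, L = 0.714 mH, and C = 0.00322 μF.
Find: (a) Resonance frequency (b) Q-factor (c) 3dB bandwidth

Step 1 — Resonance: ω₀ = 1/√(LC) = 1/√(0.000714·3.22e-09) = 6.595e+05 rad/s.
Step 2 — f₀ = ω₀/(2π) = 1.05e+05 Hz.
Step 3 — Parallel Q: Q = R/(ω₀L) = 142/(6.595e+05·0.000714) = 0.3016.
Step 4 — Bandwidth: Δω = ω₀/Q = 2.187e+06 rad/s; BW = Δω/(2π) = 3.481e+05 Hz.

(a) f₀ = 1.05e+05 Hz  (b) Q = 0.3016  (c) BW = 3.481e+05 Hz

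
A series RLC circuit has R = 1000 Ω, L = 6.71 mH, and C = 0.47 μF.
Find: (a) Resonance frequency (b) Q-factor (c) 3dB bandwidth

Step 1 — Resonance: ω₀ = 1/√(LC) = 1/√(0.00671·4.7e-07) = 1.781e+04 rad/s.
Step 2 — f₀ = ω₀/(2π) = 2834 Hz.
Step 3 — Series Q: Q = ω₀L/R = 1.781e+04·0.00671/1000 = 0.1195.
Step 4 — Bandwidth: Δω = ω₀/Q = 1.49e+05 rad/s; BW = Δω/(2π) = 2.372e+04 Hz.

(a) f₀ = 2834 Hz  (b) Q = 0.1195  (c) BW = 2.372e+04 Hz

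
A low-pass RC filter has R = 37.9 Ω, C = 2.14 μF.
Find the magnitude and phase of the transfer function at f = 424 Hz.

Step 1 — Angular frequency: ω = 2π·424 = 2664 rad/s.
Step 2 — Transfer function: H(jω) = 1/(1 + jωRC).
Step 3 — Denominator: 1 + jωRC = 1 + j·2664·37.9·2.14e-06 = 1 + j0.2161.
Step 4 — H = 0.9554 - j0.2064.
Step 5 — Magnitude: |H| = 0.9774 (-0.2 dB); phase: φ = -12.2°.

|H| = 0.9774 (-0.2 dB), φ = -12.2°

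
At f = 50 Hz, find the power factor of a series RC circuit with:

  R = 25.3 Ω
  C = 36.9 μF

Step 1 — Angular frequency: ω = 2π·f = 2π·50 = 314.2 rad/s.
Step 2 — Component impedances:
  R: Z = R = 25.3 Ω
  C: Z = 1/(jωC) = -j/(ω·C) = 0 - j86.26 Ω
Step 3 — Series combination: Z_total = R + C = 25.3 - j86.26 Ω = 89.9∠-73.7° Ω.
Step 4 — Power factor: PF = cos(φ) = Re(Z)/|Z| = 25.3/89.9 = 0.2814.
Step 5 — Type: Im(Z) = -86.26 ⇒ leading (phase φ = -73.7°).

PF = 0.2814 (leading, φ = -73.7°)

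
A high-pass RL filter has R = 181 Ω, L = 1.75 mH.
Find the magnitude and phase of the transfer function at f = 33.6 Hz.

Step 1 — Angular frequency: ω = 2π·33.6 = 211.1 rad/s.
Step 2 — Transfer function: H(jω) = jωL/(R + jωL).
Step 3 — Numerator jωL = j·0.3695; denominator R + jωL = 181 + j0.3695.
Step 4 — H = 4.166e-06 + j0.002041.
Step 5 — Magnitude: |H| = 0.002041 (-53.8 dB); phase: φ = 89.9°.

|H| = 0.002041 (-53.8 dB), φ = 89.9°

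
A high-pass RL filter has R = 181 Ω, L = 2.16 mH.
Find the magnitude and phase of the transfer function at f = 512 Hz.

Step 1 — Angular frequency: ω = 2π·512 = 3217 rad/s.
Step 2 — Transfer function: H(jω) = jωL/(R + jωL).
Step 3 — Numerator jωL = j·6.949; denominator R + jωL = 181 + j6.949.
Step 4 — H = 0.001472 + j0.03833.
Step 5 — Magnitude: |H| = 0.03836 (-28.3 dB); phase: φ = 87.8°.

|H| = 0.03836 (-28.3 dB), φ = 87.8°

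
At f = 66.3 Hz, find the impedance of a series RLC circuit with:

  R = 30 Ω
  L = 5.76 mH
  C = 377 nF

Step 1 — Angular frequency: ω = 2π·f = 2π·66.3 = 416.6 rad/s.
Step 2 — Component impedances:
  R: Z = R = 30 Ω
  L: Z = jωL = j·416.6·0.00576 = 0 + j2.399 Ω
  C: Z = 1/(jωC) = -j/(ω·C) = 0 - j6367 Ω
Step 3 — Series combination: Z_total = R + L + C = 30 - j6365 Ω = 6365∠-89.7° Ω.

Z = 30 - j6365 Ω = 6365∠-89.7° Ω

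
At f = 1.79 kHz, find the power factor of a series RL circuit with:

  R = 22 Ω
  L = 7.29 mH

Step 1 — Angular frequency: ω = 2π·f = 2π·1790 = 1.125e+04 rad/s.
Step 2 — Component impedances:
  R: Z = R = 22 Ω
  L: Z = jωL = j·1.125e+04·0.00729 = 0 + j81.99 Ω
Step 3 — Series combination: Z_total = R + L = 22 + j81.99 Ω = 84.89∠75.0° Ω.
Step 4 — Power factor: PF = cos(φ) = Re(Z)/|Z| = 22/84.89 = 0.2592.
Step 5 — Type: Im(Z) = 81.99 ⇒ lagging (phase φ = 75.0°).

PF = 0.2592 (lagging, φ = 75.0°)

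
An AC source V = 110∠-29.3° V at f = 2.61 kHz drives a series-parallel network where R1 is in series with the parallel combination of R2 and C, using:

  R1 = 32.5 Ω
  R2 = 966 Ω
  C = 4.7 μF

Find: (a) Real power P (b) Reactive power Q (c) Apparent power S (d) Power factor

Step 1 — Angular frequency: ω = 2π·f = 2π·2610 = 1.64e+04 rad/s.
Step 2 — Component impedances:
  R1: Z = R = 32.5 Ω
  R2: Z = R = 966 Ω
  C: Z = 1/(jωC) = -j/(ω·C) = 0 - j12.97 Ω
Step 3 — Parallel branch: R2 || C = 1/(1/R2 + 1/C) = 0.1742 - j12.97 Ω.
Step 4 — Series with R1: Z_total = R1 + (R2 || C) = 32.67 - j12.97 Ω = 35.16∠-21.7° Ω.
Step 5 — Source phasor: V = 110∠-29.3° V = 95.93 - j53.83 V.
Step 6 — Current: I = V / Z = 3.101 - j0.4164 A = 3.129∠-7.6° A.
Step 7 — Complex power: S = V·I* = 319.9 - j127 VA.
Step 8 — Real power: P = Re(S) = 319.9 W.
Step 9 — Reactive power: Q = Im(S) = -127 VAR.
Step 10 — Apparent power: |S| = 344.2 VA.
Step 11 — Power factor: PF = P/|S| = 0.9294 (leading).

(a) P = 319.9 W  (b) Q = -127 VAR  (c) S = 344.2 VA  (d) PF = 0.9294 (leading)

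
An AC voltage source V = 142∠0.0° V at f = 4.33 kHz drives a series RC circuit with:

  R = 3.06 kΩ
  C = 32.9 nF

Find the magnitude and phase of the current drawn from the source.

Step 1 — Angular frequency: ω = 2π·f = 2π·4330 = 2.721e+04 rad/s.
Step 2 — Component impedances:
  R: Z = R = 3060 Ω
  C: Z = 1/(jωC) = -j/(ω·C) = 0 - j1117 Ω
Step 3 — Series combination: Z_total = R + C = 3060 - j1117 Ω = 3258∠-20.1° Ω.
Step 4 — Source phasor: V = 142∠0.0° V = 142 V.
Step 5 — Ohm's law: I = V / Z_total = (142) / (3060 - j1117) = 0.04095 + j0.01495 A.
Step 6 — Convert to polar: |I| = 0.04359 A, ∠I = 20.1°.

I = 0.04359∠20.1° A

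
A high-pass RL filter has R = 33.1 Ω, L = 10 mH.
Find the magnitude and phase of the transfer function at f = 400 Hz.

Step 1 — Angular frequency: ω = 2π·400 = 2513 rad/s.
Step 2 — Transfer function: H(jω) = jωL/(R + jωL).
Step 3 — Numerator jωL = j·25.13; denominator R + jωL = 33.1 + j25.13.
Step 4 — H = 0.3657 + j0.4816.
Step 5 — Magnitude: |H| = 0.6047 (-4.4 dB); phase: φ = 52.8°.

|H| = 0.6047 (-4.4 dB), φ = 52.8°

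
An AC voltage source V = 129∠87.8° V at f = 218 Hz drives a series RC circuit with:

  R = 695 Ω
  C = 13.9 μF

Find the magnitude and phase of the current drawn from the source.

Step 1 — Angular frequency: ω = 2π·f = 2π·218 = 1370 rad/s.
Step 2 — Component impedances:
  R: Z = R = 695 Ω
  C: Z = 1/(jωC) = -j/(ω·C) = 0 - j52.52 Ω
Step 3 — Series combination: Z_total = R + C = 695 - j52.52 Ω = 697∠-4.3° Ω.
Step 4 — Source phasor: V = 129∠87.8° V = 4.952 + j128.9 V.
Step 5 — Ohm's law: I = V / Z_total = (4.952 + j128.9) / (695 - j52.52) = -0.006852 + j0.185 A.
Step 6 — Convert to polar: |I| = 0.1851 A, ∠I = 92.1°.

I = 0.1851∠92.1° A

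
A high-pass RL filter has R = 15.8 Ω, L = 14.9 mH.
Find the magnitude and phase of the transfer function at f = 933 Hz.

Step 1 — Angular frequency: ω = 2π·933 = 5862 rad/s.
Step 2 — Transfer function: H(jω) = jωL/(R + jωL).
Step 3 — Numerator jωL = j·87.35; denominator R + jωL = 15.8 + j87.35.
Step 4 — H = 0.9683 + j0.1752.
Step 5 — Magnitude: |H| = 0.984 (-0.1 dB); phase: φ = 10.3°.

|H| = 0.984 (-0.1 dB), φ = 10.3°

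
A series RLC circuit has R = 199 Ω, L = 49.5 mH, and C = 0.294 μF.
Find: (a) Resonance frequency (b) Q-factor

Step 1 — Resonance condition Im(Z)=0 gives ω₀ = 1/√(LC).
Step 2 — ω₀ = 1/√(0.0495·2.94e-07) = 8289 rad/s.
Step 3 — f₀ = ω₀/(2π) = 1319 Hz.
Step 4 — Series Q: Q = ω₀L/R = 8289·0.0495/199 = 2.062.

(a) f₀ = 1319 Hz  (b) Q = 2.062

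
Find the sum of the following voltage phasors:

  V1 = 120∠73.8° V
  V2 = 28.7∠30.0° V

Step 1 — Convert each phasor to rectangular form:
  V1 = 120·(cos(73.8°) + j·sin(73.8°)) = 33.48 + j115.2 V
  V2 = 28.7·(cos(30.0°) + j·sin(30.0°)) = 24.85 + j14.35 V
Step 2 — Sum components: V_total = 58.33 + j129.6 V.
Step 3 — Convert to polar: |V_total| = 142.1 V, ∠V_total = 65.8°.

V_total = 142.1∠65.8° V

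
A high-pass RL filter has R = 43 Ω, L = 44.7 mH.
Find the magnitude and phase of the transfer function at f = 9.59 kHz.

Step 1 — Angular frequency: ω = 2π·9590 = 6.026e+04 rad/s.
Step 2 — Transfer function: H(jω) = jωL/(R + jωL).
Step 3 — Numerator jωL = j·2693; denominator R + jωL = 43 + j2693.
Step 4 — H = 0.9997 + j0.01596.
Step 5 — Magnitude: |H| = 0.9999 (-0.0 dB); phase: φ = 0.9°.

|H| = 0.9999 (-0.0 dB), φ = 0.9°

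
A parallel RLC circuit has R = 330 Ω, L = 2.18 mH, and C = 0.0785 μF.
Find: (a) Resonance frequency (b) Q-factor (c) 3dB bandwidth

Step 1 — Resonance: ω₀ = 1/√(LC) = 1/√(0.00218·7.85e-08) = 7.644e+04 rad/s.
Step 2 — f₀ = ω₀/(2π) = 1.217e+04 Hz.
Step 3 — Parallel Q: Q = R/(ω₀L) = 330/(7.644e+04·0.00218) = 1.98.
Step 4 — Bandwidth: Δω = ω₀/Q = 3.86e+04 rad/s; BW = Δω/(2π) = 6144 Hz.

(a) f₀ = 1.217e+04 Hz  (b) Q = 1.98  (c) BW = 6144 Hz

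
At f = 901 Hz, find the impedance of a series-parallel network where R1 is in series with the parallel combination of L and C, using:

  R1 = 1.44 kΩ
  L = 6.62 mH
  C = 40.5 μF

Step 1 — Angular frequency: ω = 2π·f = 2π·901 = 5661 rad/s.
Step 2 — Component impedances:
  R1: Z = R = 1440 Ω
  L: Z = jωL = j·5661·0.00662 = 0 + j37.48 Ω
  C: Z = 1/(jωC) = -j/(ω·C) = 0 - j4.362 Ω
Step 3 — Parallel branch: L || C = 1/(1/L + 1/C) = 0 - j4.936 Ω.
Step 4 — Series with R1: Z_total = R1 + (L || C) = 1440 - j4.936 Ω = 1440∠-0.2° Ω.

Z = 1440 - j4.936 Ω = 1440∠-0.2° Ω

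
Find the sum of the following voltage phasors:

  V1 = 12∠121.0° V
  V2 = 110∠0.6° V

Step 1 — Convert each phasor to rectangular form:
  V1 = 12·(cos(121.0°) + j·sin(121.0°)) = -6.18 + j10.29 V
  V2 = 110·(cos(0.6°) + j·sin(0.6°)) = 110 + j1.152 V
Step 2 — Sum components: V_total = 103.8 + j11.44 V.
Step 3 — Convert to polar: |V_total| = 104.4 V, ∠V_total = 6.3°.

V_total = 104.4∠6.3° V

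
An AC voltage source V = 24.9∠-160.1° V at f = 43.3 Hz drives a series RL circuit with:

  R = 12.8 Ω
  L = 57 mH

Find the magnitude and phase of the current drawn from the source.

Step 1 — Angular frequency: ω = 2π·f = 2π·43.3 = 272.1 rad/s.
Step 2 — Component impedances:
  R: Z = R = 12.8 Ω
  L: Z = jωL = j·272.1·0.057 = 0 + j15.51 Ω
Step 3 — Series combination: Z_total = R + L = 12.8 + j15.51 Ω = 20.11∠50.5° Ω.
Step 4 — Source phasor: V = 24.9∠-160.1° V = -23.41 - j8.475 V.
Step 5 — Ohm's law: I = V / Z_total = (-23.41 - j8.475) / (12.8 + j15.51) = -1.066 + j0.6297 A.
Step 6 — Convert to polar: |I| = 1.238 A, ∠I = 149.4°.

I = 1.238∠149.4° A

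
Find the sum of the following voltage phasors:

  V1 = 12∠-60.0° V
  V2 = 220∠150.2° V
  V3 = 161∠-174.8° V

Step 1 — Convert each phasor to rectangular form:
  V1 = 12·(cos(-60.0°) + j·sin(-60.0°)) = 6 - j10.39 V
  V2 = 220·(cos(150.2°) + j·sin(150.2°)) = -190.9 + j109.3 V
  V3 = 161·(cos(-174.8°) + j·sin(-174.8°)) = -160.3 - j14.59 V
Step 2 — Sum components: V_total = -345.2 + j84.35 V.
Step 3 — Convert to polar: |V_total| = 355.4 V, ∠V_total = 166.3°.

V_total = 355.4∠166.3° V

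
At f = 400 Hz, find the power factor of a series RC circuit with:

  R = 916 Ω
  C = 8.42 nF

Step 1 — Angular frequency: ω = 2π·f = 2π·400 = 2513 rad/s.
Step 2 — Component impedances:
  R: Z = R = 916 Ω
  C: Z = 1/(jωC) = -j/(ω·C) = 0 - j4.726e+04 Ω
Step 3 — Series combination: Z_total = R + C = 916 - j4.726e+04 Ω = 4.726e+04∠-88.9° Ω.
Step 4 — Power factor: PF = cos(φ) = Re(Z)/|Z| = 916/4.726e+04 = 0.01938.
Step 5 — Type: Im(Z) = -4.726e+04 ⇒ leading (phase φ = -88.9°).

PF = 0.01938 (leading, φ = -88.9°)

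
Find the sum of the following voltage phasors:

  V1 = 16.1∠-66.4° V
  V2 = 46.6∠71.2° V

Step 1 — Convert each phasor to rectangular form:
  V1 = 16.1·(cos(-66.4°) + j·sin(-66.4°)) = 6.446 - j14.75 V
  V2 = 46.6·(cos(71.2°) + j·sin(71.2°)) = 15.02 + j44.11 V
Step 2 — Sum components: V_total = 21.46 + j29.36 V.
Step 3 — Convert to polar: |V_total| = 36.37 V, ∠V_total = 53.8°.

V_total = 36.37∠53.8° V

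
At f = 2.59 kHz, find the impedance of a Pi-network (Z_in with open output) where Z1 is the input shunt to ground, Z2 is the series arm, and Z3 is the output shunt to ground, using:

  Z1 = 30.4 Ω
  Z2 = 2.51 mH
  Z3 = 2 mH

Step 1 — Angular frequency: ω = 2π·f = 2π·2590 = 1.627e+04 rad/s.
Step 2 — Component impedances:
  Z1: Z = R = 30.4 Ω
  Z2: Z = jωL = j·1.627e+04·0.00251 = 0 + j40.85 Ω
  Z3: Z = jωL = j·1.627e+04·0.002 = 0 + j32.55 Ω
Step 3 — With open output, the series arm Z2 and the output shunt Z3 appear in series to ground: Z2 + Z3 = 0 + j73.39 Ω.
Step 4 — Parallel with input shunt Z1: Z_in = Z1 || (Z2 + Z3) = 25.95 + j10.75 Ω = 28.09∠22.5° Ω.

Z = 25.95 + j10.75 Ω = 28.09∠22.5° Ω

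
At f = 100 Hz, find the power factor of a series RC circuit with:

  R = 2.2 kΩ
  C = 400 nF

Step 1 — Angular frequency: ω = 2π·f = 2π·100 = 628.3 rad/s.
Step 2 — Component impedances:
  R: Z = R = 2200 Ω
  C: Z = 1/(jωC) = -j/(ω·C) = 0 - j3979 Ω
Step 3 — Series combination: Z_total = R + C = 2200 - j3979 Ω = 4547∠-61.1° Ω.
Step 4 — Power factor: PF = cos(φ) = Re(Z)/|Z| = 2200/4546.6 = 0.4839.
Step 5 — Type: Im(Z) = -3979 ⇒ leading (phase φ = -61.1°).

PF = 0.4839 (leading, φ = -61.1°)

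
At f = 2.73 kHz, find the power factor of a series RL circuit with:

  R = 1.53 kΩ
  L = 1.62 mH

Step 1 — Angular frequency: ω = 2π·f = 2π·2730 = 1.715e+04 rad/s.
Step 2 — Component impedances:
  R: Z = R = 1530 Ω
  L: Z = jωL = j·1.715e+04·0.00162 = 0 + j27.79 Ω
Step 3 — Series combination: Z_total = R + L = 1530 + j27.79 Ω = 1530∠1.0° Ω.
Step 4 — Power factor: PF = cos(φ) = Re(Z)/|Z| = 1530/1530.3 = 0.9998.
Step 5 — Type: Im(Z) = 27.79 ⇒ lagging (phase φ = 1.0°).

PF = 0.9998 (lagging, φ = 1.0°)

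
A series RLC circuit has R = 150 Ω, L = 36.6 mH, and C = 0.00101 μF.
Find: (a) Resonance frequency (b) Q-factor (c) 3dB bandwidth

Step 1 — Resonance: ω₀ = 1/√(LC) = 1/√(0.0366·1.01e-09) = 1.645e+05 rad/s.
Step 2 — f₀ = ω₀/(2π) = 2.618e+04 Hz.
Step 3 — Series Q: Q = ω₀L/R = 1.645e+05·0.0366/150 = 40.13.
Step 4 — Bandwidth: Δω = ω₀/Q = 4098 rad/s; BW = Δω/(2π) = 652.3 Hz.

(a) f₀ = 2.618e+04 Hz  (b) Q = 40.13  (c) BW = 652.3 Hz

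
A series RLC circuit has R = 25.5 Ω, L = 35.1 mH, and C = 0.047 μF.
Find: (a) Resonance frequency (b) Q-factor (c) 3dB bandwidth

Step 1 — Resonance: ω₀ = 1/√(LC) = 1/√(0.0351·4.7e-08) = 2.462e+04 rad/s.
Step 2 — f₀ = ω₀/(2π) = 3918 Hz.
Step 3 — Series Q: Q = ω₀L/R = 2.462e+04·0.0351/25.5 = 33.89.
Step 4 — Bandwidth: Δω = ω₀/Q = 726.5 rad/s; BW = Δω/(2π) = 115.6 Hz.

(a) f₀ = 3918 Hz  (b) Q = 33.89  (c) BW = 115.6 Hz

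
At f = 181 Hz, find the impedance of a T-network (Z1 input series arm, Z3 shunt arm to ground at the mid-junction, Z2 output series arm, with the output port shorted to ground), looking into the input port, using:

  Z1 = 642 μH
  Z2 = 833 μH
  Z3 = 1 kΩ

Step 1 — Angular frequency: ω = 2π·f = 2π·181 = 1137 rad/s.
Step 2 — Component impedances:
  Z1: Z = jωL = j·1137·0.000642 = 0 + j0.7301 Ω
  Z2: Z = jωL = j·1137·0.000833 = 0 + j0.9473 Ω
  Z3: Z = R = 1000 Ω
Step 3 — With the output port shorted to ground, the output series arm Z2 runs from the junction to ground; the shunt arm Z3 also runs from the junction to ground. They appear in parallel: Z3 || Z2 = 0.0008974 + j0.9473 Ω.
Step 4 — Series with input arm Z1: Z_in = Z1 + (Z3 || Z2) = 0.0008974 + j1.677 Ω = 1.677∠90.0° Ω.

Z = 0.0008974 + j1.677 Ω = 1.677∠90.0° Ω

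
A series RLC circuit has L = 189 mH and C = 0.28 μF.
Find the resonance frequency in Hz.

Step 1 — Resonance condition Im(Z)=0 gives ω₀ = 1/√(LC).
Step 2 — ω₀ = 1/√(0.189·2.8e-07) = 4347 rad/s.
Step 3 — f₀ = ω₀/(2π) = 691.8 Hz.

f₀ = 691.8 Hz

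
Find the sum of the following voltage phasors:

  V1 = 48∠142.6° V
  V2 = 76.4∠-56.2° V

Step 1 — Convert each phasor to rectangular form:
  V1 = 48·(cos(142.6°) + j·sin(142.6°)) = -38.13 + j29.15 V
  V2 = 76.4·(cos(-56.2°) + j·sin(-56.2°)) = 42.5 - j63.49 V
Step 2 — Sum components: V_total = 4.369 - j34.33 V.
Step 3 — Convert to polar: |V_total| = 34.61 V, ∠V_total = -82.7°.

V_total = 34.61∠-82.7° V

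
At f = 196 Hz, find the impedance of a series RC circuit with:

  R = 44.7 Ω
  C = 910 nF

Step 1 — Angular frequency: ω = 2π·f = 2π·196 = 1232 rad/s.
Step 2 — Component impedances:
  R: Z = R = 44.7 Ω
  C: Z = 1/(jωC) = -j/(ω·C) = 0 - j892.3 Ω
Step 3 — Series combination: Z_total = R + C = 44.7 - j892.3 Ω = 893.4∠-87.1° Ω.

Z = 44.7 - j892.3 Ω = 893.4∠-87.1° Ω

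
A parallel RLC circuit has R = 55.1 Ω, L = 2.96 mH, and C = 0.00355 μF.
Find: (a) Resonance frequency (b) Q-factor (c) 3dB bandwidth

Step 1 — Resonance: ω₀ = 1/√(LC) = 1/√(0.00296·3.55e-09) = 3.085e+05 rad/s.
Step 2 — f₀ = ω₀/(2π) = 4.91e+04 Hz.
Step 3 — Parallel Q: Q = R/(ω₀L) = 55.1/(3.085e+05·0.00296) = 0.06034.
Step 4 — Bandwidth: Δω = ω₀/Q = 5.112e+06 rad/s; BW = Δω/(2π) = 8.137e+05 Hz.

(a) f₀ = 4.91e+04 Hz  (b) Q = 0.06034  (c) BW = 8.137e+05 Hz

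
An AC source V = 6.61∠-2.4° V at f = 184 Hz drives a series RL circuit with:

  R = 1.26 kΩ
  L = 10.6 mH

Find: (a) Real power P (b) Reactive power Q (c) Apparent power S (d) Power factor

Step 1 — Angular frequency: ω = 2π·f = 2π·184 = 1156 rad/s.
Step 2 — Component impedances:
  R: Z = R = 1260 Ω
  L: Z = jωL = j·1156·0.0106 = 0 + j12.25 Ω
Step 3 — Series combination: Z_total = R + L = 1260 + j12.25 Ω = 1260∠0.6° Ω.
Step 4 — Source phasor: V = 6.61∠-2.4° V = 6.604 - j0.2768 V.
Step 5 — Current: I = V / Z = 0.005239 - j0.0002706 A = 0.005246∠-3.0° A.
Step 6 — Complex power: S = V·I* = 0.03467 + j0.0003372 VA.
Step 7 — Real power: P = Re(S) = 0.03467 W.
Step 8 — Reactive power: Q = Im(S) = 0.0003372 VAR.
Step 9 — Apparent power: |S| = 0.03467 VA.
Step 10 — Power factor: PF = P/|S| = 1 (lagging).

(a) P = 0.03467 W  (b) Q = 0.0003372 VAR  (c) S = 0.03467 VA  (d) PF = 1 (lagging)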